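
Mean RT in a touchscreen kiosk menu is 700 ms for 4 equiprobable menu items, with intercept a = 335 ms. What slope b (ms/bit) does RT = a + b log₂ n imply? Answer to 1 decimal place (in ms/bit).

log₂(4) = 2 bits.
b = (RT − a)/log₂ n = (700 − 335) / 2 = 182.500 ms/bit.

182.5 ms/bit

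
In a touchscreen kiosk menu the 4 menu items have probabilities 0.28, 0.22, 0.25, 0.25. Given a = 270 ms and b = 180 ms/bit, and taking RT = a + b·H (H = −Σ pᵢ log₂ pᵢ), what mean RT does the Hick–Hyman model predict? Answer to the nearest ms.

Entropy contributions −pᵢ log₂ pᵢ: 0.5142, 0.4806, 0.5000, 0.5000; sum H = 1.9948 bits.
RT = a + bH = 270 + 180·1.9948 = 629.06 ms.

629 ms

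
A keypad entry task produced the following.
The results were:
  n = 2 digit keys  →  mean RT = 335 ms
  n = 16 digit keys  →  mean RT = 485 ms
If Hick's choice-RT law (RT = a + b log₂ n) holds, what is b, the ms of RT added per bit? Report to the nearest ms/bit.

Slope: b = (485 − 335) / (log₂ 16 − log₂ 2) = 150/3.0000 = 50 ms/bit.

50 ms/bit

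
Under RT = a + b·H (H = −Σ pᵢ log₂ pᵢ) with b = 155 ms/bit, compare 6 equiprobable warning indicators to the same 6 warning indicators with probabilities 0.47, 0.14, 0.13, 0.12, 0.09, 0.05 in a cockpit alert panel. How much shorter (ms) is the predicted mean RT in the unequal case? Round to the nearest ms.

The RT saving is b·ΔH. Equiprobable H₀ = log₂(6) = 2.5850 bits; with the given probabilities H = 2.1875 bits.
b·(H₀ − H) = 155 × (2.5850 − 2.1875) = 61.60 ms.

62 ms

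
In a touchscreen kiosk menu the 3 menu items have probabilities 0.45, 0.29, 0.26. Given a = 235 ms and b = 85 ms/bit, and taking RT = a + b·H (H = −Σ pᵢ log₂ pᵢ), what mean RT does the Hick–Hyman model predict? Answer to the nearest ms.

366 ms

H = 0.45·log₂(1/0.45) + 0.29·log₂(1/0.29) + 0.26·log₂(1/0.26) = 1.5416 bits.
RT = 235 + 85 × 1.5416 = 366.04 ms.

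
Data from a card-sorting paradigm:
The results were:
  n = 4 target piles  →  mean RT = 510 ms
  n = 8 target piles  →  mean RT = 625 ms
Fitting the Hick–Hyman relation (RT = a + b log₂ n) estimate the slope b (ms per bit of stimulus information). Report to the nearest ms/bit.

Slope: b = (625 − 510) / (log₂ 8 − log₂ 4) = 115/1.0000 = 115 ms/bit.

115 ms/bit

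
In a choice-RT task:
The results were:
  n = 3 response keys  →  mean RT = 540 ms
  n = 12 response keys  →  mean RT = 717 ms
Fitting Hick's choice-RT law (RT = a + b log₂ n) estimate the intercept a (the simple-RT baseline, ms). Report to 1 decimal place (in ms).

399.7 ms

The slope on a log₂ axis is (717 − 540) / (3.5850 − 1.5850) = 88.500 ms/bit.
Intercept: a = 540 − 88.500·log₂(3) = 399.731 ms.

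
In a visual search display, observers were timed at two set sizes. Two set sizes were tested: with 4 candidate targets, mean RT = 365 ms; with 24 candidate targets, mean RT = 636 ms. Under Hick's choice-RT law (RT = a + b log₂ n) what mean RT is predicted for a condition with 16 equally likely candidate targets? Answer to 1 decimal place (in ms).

574.7 ms

Solve the two-equation system in a and b:
  b = (636 − 365) / (log₂ 24 − log₂ 4) = 271 / (4.5850 − 2) = 104.837 ms/bit
  a = 365 − 104.837 × 2 = 155.326 ms
Then RT(16) = 155.326 + 104.837 × log₂ 16 = 155.326 + 104.837 × 4 ≈ 574.674 ms.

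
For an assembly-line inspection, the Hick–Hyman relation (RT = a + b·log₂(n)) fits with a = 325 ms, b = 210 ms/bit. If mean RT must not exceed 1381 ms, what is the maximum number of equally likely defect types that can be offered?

210·log₂ n ≤ 1381 − 325 = 1056, giving log₂ n ≤ 5.0286 and n ≤ 32.640. The largest whole number is 32.

32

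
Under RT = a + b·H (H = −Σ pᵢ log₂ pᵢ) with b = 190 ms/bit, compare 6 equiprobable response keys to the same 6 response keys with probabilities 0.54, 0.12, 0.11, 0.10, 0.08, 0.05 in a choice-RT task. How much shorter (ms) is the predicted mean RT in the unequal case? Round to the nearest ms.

Equiprobable entropy H₀ = log₂ 6 = 2.5850 bits.
Skewed entropy H = −Σ pᵢ log₂ pᵢ = 2.0372 bits.
ΔRT = b·(H₀ − H) = 190 × 0.5478 = 104.08 ms.

104 ms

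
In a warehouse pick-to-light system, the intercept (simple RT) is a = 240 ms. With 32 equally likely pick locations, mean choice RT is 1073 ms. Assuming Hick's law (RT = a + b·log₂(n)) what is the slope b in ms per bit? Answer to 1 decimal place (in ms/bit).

log₂(32) = 5 bits.
b = (RT − a)/log₂ n = (1073 − 240) / 5 = 166.600 ms/bit.

166.6 ms/bit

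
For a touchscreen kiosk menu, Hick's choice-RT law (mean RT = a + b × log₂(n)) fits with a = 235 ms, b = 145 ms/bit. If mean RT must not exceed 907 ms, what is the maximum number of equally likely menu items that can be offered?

Set 235 + 145·log₂ n ≤ 907 → log₂ n ≤ (907 − 235)/145 = 4.6345.
So n ≤ 2^4.6345 = 24.838; the largest integer n is 24.

24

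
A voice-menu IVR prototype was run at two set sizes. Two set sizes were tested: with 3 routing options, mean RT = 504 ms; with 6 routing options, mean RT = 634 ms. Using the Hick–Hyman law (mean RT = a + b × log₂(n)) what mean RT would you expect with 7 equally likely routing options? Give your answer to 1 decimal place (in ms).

662.9 ms

RT is linear in log₂ n, so two points fix the line:
  b = (634 − 504) / (log₂ 6 − log₂ 3) = 130 / (2.5850 − 1.5850) = 130.000 ms/bit
  a = 504 − 130.000 × 1.5850 = 297.955 ms
Then RT(7) = 297.955 + 130.000 × log₂ 7 = 297.955 + 130.000 × 2.8074 ≈ 662.911 ms.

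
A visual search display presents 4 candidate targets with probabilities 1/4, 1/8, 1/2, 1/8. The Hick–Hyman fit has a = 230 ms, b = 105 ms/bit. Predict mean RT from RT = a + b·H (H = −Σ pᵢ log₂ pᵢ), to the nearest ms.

414 ms

H = −Σ pᵢ log₂ pᵢ = 0.25·2 + 0.125·3 + 0.5·1 + 0.125·3 = 1.750 bits.
RT = 230 + 105 × 1.750 = 413.75 ms.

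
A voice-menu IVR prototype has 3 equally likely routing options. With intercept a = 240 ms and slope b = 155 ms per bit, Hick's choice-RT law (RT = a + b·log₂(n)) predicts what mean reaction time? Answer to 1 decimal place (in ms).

485.7 ms

log₂(3) = 1.5850 bits, so RT = 240 + 155 × 1.5850 ≈ 485.669 ms.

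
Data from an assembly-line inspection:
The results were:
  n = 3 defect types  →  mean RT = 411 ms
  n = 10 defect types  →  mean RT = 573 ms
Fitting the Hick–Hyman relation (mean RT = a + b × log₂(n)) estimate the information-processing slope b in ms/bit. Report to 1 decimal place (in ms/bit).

b = (RT₂ − RT₁)/(log₂ n₂ − log₂ n₁) = (573 − 411)/(3.3219 − 1.5850) = 93.266 ms/bit.

93.3 ms/bit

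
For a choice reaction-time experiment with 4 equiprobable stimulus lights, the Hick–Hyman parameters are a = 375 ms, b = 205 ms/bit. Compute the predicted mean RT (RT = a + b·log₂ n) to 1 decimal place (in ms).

785.0 ms

log₂(4) = 2 bits, so RT = 375 + 205 × 2 ≈ 785.000 ms.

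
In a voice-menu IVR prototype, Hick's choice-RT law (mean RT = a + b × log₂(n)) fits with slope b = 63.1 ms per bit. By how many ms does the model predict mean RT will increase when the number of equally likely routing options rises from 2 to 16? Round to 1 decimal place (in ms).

189.3 ms

The intercept a cancels: ΔRT = b·(log₂ n₂ − log₂ n₁) = b·log₂(n₂/n₁).
log₂(16) − log₂(2) = log₂(16/2) = log₂(8) = 3.
ΔRT = 63.1 × 3.0000 = 189.300 ms.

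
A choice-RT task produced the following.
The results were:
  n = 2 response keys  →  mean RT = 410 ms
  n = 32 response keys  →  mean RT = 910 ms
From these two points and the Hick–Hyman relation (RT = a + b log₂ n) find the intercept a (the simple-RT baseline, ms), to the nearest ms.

285 ms

b = (RT₂ − RT₁)/(log₂ n₂ − log₂ n₁) = (910 − 410)/(5 − 1) = 125 ms/bit.
Intercept: a = 410 − 125·log₂(2) = 285.000 ms.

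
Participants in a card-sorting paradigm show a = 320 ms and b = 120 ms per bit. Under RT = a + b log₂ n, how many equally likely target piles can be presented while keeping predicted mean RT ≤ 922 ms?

32

120·log₂ n ≤ 922 − 320 = 602, giving log₂ n ≤ 5.0167 and n ≤ 32.372. The largest whole number is 32.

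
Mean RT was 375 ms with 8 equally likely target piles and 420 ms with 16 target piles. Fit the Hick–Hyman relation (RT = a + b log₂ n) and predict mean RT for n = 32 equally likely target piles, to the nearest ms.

With log₂ n on the abscissa the relation is linear; from the two conditions:
  b = (420 − 375) / (log₂ 16 − log₂ 8) = 45 / (4 − 3) = 45 ms/bit
  a = 375 − 45 × 3 = 240 ms
Then RT(32) = 240 + 45 × log₂ 32 = 240 + 45 × 5 ≈ 465.000 ms.

465 ms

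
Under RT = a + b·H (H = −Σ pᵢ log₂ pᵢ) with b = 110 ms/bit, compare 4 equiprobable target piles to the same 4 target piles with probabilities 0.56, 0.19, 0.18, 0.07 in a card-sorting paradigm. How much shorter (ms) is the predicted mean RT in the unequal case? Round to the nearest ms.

The RT saving is b·ΔH. Equiprobable H₀ = log₂(4) = 2.0000 bits; with the given probabilities H = 1.6375 bits.
b·(H₀ − H) = 110 × (2.0000 − 1.6375) = 39.87 ms.

40 ms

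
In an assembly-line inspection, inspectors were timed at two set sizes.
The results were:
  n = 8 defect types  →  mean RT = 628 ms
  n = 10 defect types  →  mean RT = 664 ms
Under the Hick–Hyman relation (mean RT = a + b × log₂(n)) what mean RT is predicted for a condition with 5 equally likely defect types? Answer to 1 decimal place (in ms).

With log₂ n on the abscissa the relation is linear; from the two conditions:
  b = (664 − 628) / (log₂ 10 − log₂ 8) = 36 / (3.3219 − 3) = 111.826 ms/bit
  a = 628 − 111.826 × 3 = 292.521 ms
Then RT(5) = 292.521 + 111.826 × log₂ 5 = 292.521 + 111.826 × 2.3219 ≈ 552.174 ms.

552.2 ms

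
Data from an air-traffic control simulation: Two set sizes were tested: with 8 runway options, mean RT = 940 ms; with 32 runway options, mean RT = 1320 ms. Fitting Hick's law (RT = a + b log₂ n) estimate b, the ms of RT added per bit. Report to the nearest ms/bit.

The slope on a log₂ axis is (1320 − 940) / (5 − 3) = 190 ms/bit.

190 ms/bit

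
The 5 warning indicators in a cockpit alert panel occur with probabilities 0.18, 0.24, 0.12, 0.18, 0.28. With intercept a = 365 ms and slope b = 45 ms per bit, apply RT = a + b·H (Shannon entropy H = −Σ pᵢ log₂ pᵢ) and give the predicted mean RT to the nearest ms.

H = 0.18·log₂(1/0.18) + 0.24·log₂(1/0.24) + 0.12·log₂(1/0.12) + 0.18·log₂(1/0.18) + 0.28·log₂(1/0.28) = 2.2660 bits.
RT = 365 + 45 × 2.2660 = 466.97 ms.

467 ms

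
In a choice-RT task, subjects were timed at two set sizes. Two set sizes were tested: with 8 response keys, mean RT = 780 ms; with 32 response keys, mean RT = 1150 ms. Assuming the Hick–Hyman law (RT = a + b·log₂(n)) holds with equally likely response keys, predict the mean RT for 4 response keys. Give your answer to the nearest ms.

RT is linear in log₂ n, so two points fix the line:
  b = (1150 − 780) / (log₂ 32 − log₂ 8) = 370 / (5 − 3) = 185 ms/bit
  a = 780 − 185 × 3 = 225 ms
Then RT(4) = 225 + 185 × log₂ 4 = 225 + 185 × 2 ≈ 595.000 ms.

595 ms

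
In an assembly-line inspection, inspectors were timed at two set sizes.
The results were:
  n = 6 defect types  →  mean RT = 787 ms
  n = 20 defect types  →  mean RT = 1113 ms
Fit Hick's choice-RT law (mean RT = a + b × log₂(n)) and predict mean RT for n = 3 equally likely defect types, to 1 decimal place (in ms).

RT is linear in log₂ n, so two points fix the line:
  b = (1113 − 787) / (log₂ 20 − log₂ 6) = 326 / (4.3219 − 2.5850) = 187.684 ms/bit
  a = 787 − 187.684 × 2.5850 = 301.845 ms
Then RT(3) = 301.845 + 187.684 × log₂ 3 = 301.845 + 187.684 × 1.5850 ≈ 599.316 ms.

599.3 ms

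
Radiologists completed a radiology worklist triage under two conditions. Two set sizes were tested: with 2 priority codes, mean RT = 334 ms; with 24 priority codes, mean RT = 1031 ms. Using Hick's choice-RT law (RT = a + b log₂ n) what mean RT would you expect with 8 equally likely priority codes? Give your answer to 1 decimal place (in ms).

722.8 ms

Fit slope and intercept:
  b = (1031 − 334) / (log₂ 24 − log₂ 2) = 697 / (4.5850 − 1) = 194.423 ms/bit
  a = 334 − 194.423 × 1 = 139.577 ms
Then RT(8) = 139.577 + 194.423 × log₂ 8 = 139.577 + 194.423 × 3 ≈ 722.846 ms.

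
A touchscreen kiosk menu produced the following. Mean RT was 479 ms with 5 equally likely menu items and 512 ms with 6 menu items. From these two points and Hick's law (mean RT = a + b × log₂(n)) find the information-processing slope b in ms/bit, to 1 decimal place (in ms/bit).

125.5 ms/bit

The slope on a log₂ axis is (512 − 479) / (2.5850 − 2.3219) = 125.459 ms/bit.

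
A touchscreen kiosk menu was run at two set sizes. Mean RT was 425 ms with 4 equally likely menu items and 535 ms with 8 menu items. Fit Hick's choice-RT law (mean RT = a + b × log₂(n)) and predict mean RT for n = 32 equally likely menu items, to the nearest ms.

755 ms

With log₂ n on the abscissa the relation is linear; from the two conditions:
  b = (535 − 425) / (log₂ 8 − log₂ 4) = 110 / (3 − 2) = 110 ms/bit
  a = 425 − 110 × 2 = 205 ms
Then RT(32) = 205 + 110 × log₂ 32 = 205 + 110 × 5 ≈ 755.000 ms.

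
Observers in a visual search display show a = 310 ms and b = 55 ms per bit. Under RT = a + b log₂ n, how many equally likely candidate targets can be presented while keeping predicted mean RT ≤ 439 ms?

55·log₂ n ≤ 439 − 310 = 129, giving log₂ n ≤ 2.3455 and n ≤ 5.082. The largest whole number is 5.

5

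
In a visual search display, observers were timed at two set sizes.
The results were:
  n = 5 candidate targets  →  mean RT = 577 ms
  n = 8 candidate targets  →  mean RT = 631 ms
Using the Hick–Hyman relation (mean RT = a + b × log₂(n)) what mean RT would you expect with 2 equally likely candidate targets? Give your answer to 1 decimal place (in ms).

471.7 ms

Solve the two-equation system in a and b:
  b = (631 − 577) / (log₂ 8 − log₂ 5) = 54 / (3 − 2.3219) = 79.638 ms/bit
  a = 577 − 79.638 × 2.3219 = 392.087 ms
Then RT(2) = 392.087 + 79.638 × log₂ 2 = 392.087 + 79.638 × 1 ≈ 471.725 ms.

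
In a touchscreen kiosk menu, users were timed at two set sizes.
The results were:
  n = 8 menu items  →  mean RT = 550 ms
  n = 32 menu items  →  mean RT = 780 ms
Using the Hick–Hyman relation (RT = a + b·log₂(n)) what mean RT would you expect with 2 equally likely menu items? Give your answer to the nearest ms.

RT is linear in log₂ n, so two points fix the line:
  b = (780 − 550) / (log₂ 32 − log₂ 8) = 230 / (5 − 3) = 115 ms/bit
  a = 550 − 115 × 3 = 205 ms
Then RT(2) = 205 + 115 × log₂ 2 = 205 + 115 × 1 ≈ 320.000 ms.

320 ms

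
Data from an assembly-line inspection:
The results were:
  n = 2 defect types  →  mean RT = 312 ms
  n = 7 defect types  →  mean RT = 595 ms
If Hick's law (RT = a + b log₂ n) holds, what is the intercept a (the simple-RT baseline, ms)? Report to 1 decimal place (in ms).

The slope on a log₂ axis is (595 − 312) / (2.8074 − 1) = 156.582 ms/bit.
a = RT₁ − b·log₂ n₁ = 312 − 156.582 × 1 = 155.418 ms.

155.4 ms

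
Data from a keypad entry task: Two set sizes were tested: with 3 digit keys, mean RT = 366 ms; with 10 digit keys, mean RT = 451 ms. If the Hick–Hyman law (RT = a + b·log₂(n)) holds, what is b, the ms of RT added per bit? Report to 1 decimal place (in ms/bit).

48.9 ms/bit

b = (RT₂ − RT₁)/(log₂ n₂ − log₂ n₁) = (451 − 366)/(3.3219 − 1.5850) = 48.936 ms/bit.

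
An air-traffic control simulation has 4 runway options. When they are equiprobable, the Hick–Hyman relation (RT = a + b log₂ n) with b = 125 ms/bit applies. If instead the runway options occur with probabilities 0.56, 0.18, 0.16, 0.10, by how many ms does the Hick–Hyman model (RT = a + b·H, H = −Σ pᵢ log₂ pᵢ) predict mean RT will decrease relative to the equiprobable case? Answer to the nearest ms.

41 ms

Equiprobable entropy H₀ = log₂ 4 = 2.0000 bits.
Skewed entropy H = −Σ pᵢ log₂ pᵢ = 1.6690 bits.
ΔRT = b·(H₀ − H) = 125 × 0.3310 = 41.38 ms.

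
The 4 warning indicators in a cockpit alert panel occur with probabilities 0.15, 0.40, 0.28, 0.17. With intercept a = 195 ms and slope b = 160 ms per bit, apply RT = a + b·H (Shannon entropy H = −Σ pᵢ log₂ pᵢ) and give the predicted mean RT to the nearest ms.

Entropy contributions −pᵢ log₂ pᵢ: 0.4105, 0.5288, 0.5142, 0.4346; sum H = 1.8881 bits.
RT = a + bH = 195 + 160·1.8881 = 497.10 ms.

497 ms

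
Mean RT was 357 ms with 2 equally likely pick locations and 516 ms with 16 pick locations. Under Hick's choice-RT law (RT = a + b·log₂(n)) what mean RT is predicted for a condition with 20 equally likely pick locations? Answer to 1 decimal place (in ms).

533.1 ms

Fit slope and intercept:
  b = (516 − 357) / (log₂ 16 − log₂ 2) = 159 / (4 − 1) = 53.000 ms/bit
  a = 357 − 53.000 × 1 = 304.000 ms
Then RT(20) = 304.000 + 53.000 × log₂ 20 = 304.000 + 53.000 × 4.3219 ≈ 533.062 ms.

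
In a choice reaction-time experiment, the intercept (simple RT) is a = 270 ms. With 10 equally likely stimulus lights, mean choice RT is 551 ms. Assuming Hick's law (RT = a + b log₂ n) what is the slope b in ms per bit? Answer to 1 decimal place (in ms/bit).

84.6 ms/bit

b = (551 − 270) / log₂(10) = 281 / 3.3219 = 84.589 ms/bit.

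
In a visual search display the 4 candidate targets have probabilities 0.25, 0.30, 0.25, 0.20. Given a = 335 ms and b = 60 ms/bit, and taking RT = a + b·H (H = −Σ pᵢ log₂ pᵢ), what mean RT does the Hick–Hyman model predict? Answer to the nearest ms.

454 ms

Entropy contributions −pᵢ log₂ pᵢ: 0.5000, 0.5211, 0.5000, 0.4644; sum H = 1.9855 bits.
RT = a + bH = 335 + 60·1.9855 = 454.13 ms.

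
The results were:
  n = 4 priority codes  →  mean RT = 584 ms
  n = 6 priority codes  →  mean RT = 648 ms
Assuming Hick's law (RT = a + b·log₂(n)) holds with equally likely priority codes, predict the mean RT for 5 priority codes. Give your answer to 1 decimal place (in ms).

RT is linear in log₂ n, so two points fix the line:
  b = (648 − 584) / (log₂ 6 − log₂ 4) = 64 / (2.5850 − 2) = 109.409 ms/bit
  a = 584 − 109.409 × 2 = 365.183 ms
Then RT(5) = 365.183 + 109.409 × log₂ 5 = 365.183 + 109.409 × 2.3219 ≈ 619.222 ms.

619.2 ms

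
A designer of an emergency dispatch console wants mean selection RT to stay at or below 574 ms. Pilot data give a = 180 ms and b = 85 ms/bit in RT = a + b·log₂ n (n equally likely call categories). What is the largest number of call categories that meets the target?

24

85·log₂ n ≤ 574 − 180 = 394, giving log₂ n ≤ 4.6353 and n ≤ 24.852. The largest whole number is 24.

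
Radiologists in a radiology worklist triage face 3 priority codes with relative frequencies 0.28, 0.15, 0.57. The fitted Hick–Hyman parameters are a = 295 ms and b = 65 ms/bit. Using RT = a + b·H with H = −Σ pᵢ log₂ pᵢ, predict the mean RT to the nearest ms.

385 ms

H = 0.28·log₂(1/0.28) + 0.15·log₂(1/0.15) + 0.57·log₂(1/0.57) = 1.3870 bits.
RT = 295 + 65 × 1.3870 = 385.16 ms.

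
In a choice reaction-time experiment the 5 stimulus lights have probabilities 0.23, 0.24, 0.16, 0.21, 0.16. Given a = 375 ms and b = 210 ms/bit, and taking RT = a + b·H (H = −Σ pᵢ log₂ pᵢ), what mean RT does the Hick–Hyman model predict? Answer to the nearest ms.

Entropy contributions −pᵢ log₂ pᵢ: 0.4877, 0.4941, 0.4230, 0.4728, 0.4230; sum H = 2.3007 bits.
RT = a + bH = 375 + 210·2.3007 = 858.14 ms.

858 ms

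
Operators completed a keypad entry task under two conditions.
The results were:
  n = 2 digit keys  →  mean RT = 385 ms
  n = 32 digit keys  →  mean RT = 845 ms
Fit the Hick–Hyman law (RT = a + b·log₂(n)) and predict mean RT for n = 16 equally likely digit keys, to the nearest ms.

730 ms

Solve the two-equation system in a and b:
  b = (845 − 385) / (log₂ 32 − log₂ 2) = 460 / (5 − 1) = 115 ms/bit
  a = 385 − 115 × 1 = 270 ms
Then RT(16) = 270 + 115 × log₂ 16 = 270 + 115 × 4 ≈ 730.000 ms.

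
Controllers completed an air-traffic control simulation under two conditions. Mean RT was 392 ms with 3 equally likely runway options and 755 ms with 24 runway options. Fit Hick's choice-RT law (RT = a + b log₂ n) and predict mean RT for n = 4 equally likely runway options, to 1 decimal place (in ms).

442.2 ms

Solve the two-equation system in a and b:
  b = (755 − 392) / (log₂ 24 − log₂ 3) = 363 / (4.5850 − 1.5850) = 121.000 ms/bit
  a = 392 − 121.000 × 1.5850 = 200.220 ms
Then RT(4) = 200.220 + 121.000 × log₂ 4 = 200.220 + 121.000 × 2 ≈ 442.220 ms.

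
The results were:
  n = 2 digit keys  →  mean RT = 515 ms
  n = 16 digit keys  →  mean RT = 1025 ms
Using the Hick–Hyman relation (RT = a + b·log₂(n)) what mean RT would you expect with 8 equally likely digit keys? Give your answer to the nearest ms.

855 ms

Solve the two-equation system in a and b:
  b = (1025 − 515) / (log₂ 16 − log₂ 2) = 510 / (4 − 1) = 170 ms/bit
  a = 515 − 170 × 1 = 345 ms
Then RT(8) = 345 + 170 × log₂ 8 = 345 + 170 × 3 ≈ 855.000 ms.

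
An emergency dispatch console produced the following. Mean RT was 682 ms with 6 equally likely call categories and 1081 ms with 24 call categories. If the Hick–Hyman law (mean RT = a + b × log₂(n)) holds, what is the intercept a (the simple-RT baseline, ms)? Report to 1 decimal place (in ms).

The slope on a log₂ axis is (1081 − 682) / (4.5850 − 2.5850) = 199.500 ms/bit.
a = RT₁ − b·log₂ n₁ = 682 − 199.500 × 2.5850 = 166.300 ms.

166.3 ms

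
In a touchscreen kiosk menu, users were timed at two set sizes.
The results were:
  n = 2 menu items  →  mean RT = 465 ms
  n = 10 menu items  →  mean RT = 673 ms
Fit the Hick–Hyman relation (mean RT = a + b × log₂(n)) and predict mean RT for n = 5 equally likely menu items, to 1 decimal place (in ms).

583.4 ms

RT is linear in log₂ n, so two points fix the line:
  b = (673 − 465) / (log₂ 10 − log₂ 2) = 208 / (3.3219 − 1) = 89.581 ms/bit
  a = 465 − 89.581 × 1 = 375.419 ms
Then RT(5) = 375.419 + 89.581 × log₂ 5 = 375.419 + 89.581 × 2.3219 ≈ 583.419 ms.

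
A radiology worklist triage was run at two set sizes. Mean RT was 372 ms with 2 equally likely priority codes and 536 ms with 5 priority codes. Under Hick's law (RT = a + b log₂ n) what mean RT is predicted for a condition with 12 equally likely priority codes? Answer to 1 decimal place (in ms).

RT is linear in log₂ n, so two points fix the line:
  b = (536 − 372) / (log₂ 5 − log₂ 2) = 164 / (2.3219 − 1) = 124.061 ms/bit
  a = 372 − 124.061 × 1 = 247.939 ms
Then RT(12) = 247.939 + 124.061 × log₂ 12 = 247.939 + 124.061 × 3.5850 ≈ 692.694 ms.

692.7 ms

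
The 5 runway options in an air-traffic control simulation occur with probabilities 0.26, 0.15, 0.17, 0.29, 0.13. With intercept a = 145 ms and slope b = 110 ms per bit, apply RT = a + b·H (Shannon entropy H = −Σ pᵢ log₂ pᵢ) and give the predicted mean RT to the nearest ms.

H = 0.26·log₂(1/0.26) + 0.15·log₂(1/0.15) + 0.17·log₂(1/0.17) + 0.29·log₂(1/0.29) + 0.13·log₂(1/0.13) = 2.2510 bits.
RT = 145 + 110 × 2.2510 = 392.61 ms.

393 ms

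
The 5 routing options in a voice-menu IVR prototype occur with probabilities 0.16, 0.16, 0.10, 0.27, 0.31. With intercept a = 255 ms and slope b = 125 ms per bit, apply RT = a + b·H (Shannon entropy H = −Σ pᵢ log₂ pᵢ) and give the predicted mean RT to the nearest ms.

Entropy contributions −pᵢ log₂ pᵢ: 0.4230, 0.4230, 0.3322, 0.5100, 0.5238; sum H = 2.2120 bits.
RT = a + bH = 255 + 125·2.2120 = 531.51 ms.

532 ms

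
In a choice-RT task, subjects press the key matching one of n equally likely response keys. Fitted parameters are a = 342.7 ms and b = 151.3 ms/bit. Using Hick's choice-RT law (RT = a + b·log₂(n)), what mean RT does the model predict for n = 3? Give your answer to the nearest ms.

583 ms

log₂(3) = 1.5850 bits, so RT = 342.7 + 151.3 × 1.5850 ≈ 582.505 ms.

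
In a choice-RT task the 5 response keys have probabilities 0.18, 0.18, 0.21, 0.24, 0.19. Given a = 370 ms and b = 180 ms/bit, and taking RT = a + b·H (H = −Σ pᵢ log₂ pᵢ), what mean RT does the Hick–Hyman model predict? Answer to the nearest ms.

786 ms

H = 0.18·log₂(1/0.18) + 0.18·log₂(1/0.18) + 0.21·log₂(1/0.21) + 0.24·log₂(1/0.24) + 0.19·log₂(1/0.19) = 2.3128 bits.
RT = 370 + 180 × 2.3128 = 786.30 ms.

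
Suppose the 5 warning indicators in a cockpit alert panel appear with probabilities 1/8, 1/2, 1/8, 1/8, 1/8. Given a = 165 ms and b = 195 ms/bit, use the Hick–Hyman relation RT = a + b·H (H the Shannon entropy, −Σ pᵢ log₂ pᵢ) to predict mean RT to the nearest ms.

H = −Σ pᵢ log₂ pᵢ = 0.125·3 + 0.5·1 + 0.125·3 + 0.125·3 + 0.125·3 = 2.000 bits.
RT = 165 + 195 × 2.000 = 555.00 ms.

555 ms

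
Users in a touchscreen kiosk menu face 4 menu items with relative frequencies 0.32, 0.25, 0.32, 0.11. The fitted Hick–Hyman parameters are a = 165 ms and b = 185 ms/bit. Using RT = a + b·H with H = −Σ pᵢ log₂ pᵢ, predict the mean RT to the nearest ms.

517 ms

H = 0.32·log₂(1/0.32) + 0.25·log₂(1/0.25) + 0.32·log₂(1/0.32) + 0.11·log₂(1/0.11) = 1.9024 bits.
RT = 165 + 185 × 1.9024 = 516.94 ms.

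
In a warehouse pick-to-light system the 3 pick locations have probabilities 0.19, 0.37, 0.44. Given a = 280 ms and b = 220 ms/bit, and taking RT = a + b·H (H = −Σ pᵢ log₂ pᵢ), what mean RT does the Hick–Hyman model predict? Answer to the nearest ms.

Entropy contributions −pᵢ log₂ pᵢ: 0.4552, 0.5307, 0.5211; sum H = 1.5071 bits.
RT = a + bH = 280 + 220·1.5071 = 611.56 ms.

612 ms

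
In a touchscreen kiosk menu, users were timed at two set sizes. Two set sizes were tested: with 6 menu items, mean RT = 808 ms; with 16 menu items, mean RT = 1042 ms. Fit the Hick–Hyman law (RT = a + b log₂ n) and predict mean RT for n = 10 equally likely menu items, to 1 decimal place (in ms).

929.9 ms

Fit slope and intercept:
  b = (1042 − 808) / (log₂ 16 − log₂ 6) = 234 / (4 − 2.5850) = 165.367 ms/bit
  a = 808 − 165.367 × 2.5850 = 380.533 ms
Then RT(10) = 380.533 + 165.367 × log₂ 10 = 380.533 + 165.367 × 3.3219 ≈ 929.870 ms.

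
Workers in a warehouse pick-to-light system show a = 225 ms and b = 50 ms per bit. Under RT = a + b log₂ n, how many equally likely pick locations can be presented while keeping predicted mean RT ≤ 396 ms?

10

Set 225 + 50·log₂ n ≤ 396 → log₂ n ≤ (396 − 225)/50 = 3.4200.
So n ≤ 2^3.4200 = 10.703; the largest integer n is 10.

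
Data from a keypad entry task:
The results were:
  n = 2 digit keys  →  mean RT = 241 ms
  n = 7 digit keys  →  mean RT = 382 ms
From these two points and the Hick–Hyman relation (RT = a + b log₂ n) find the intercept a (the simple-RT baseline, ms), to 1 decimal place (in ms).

163.0 ms

b = (RT₂ − RT₁)/(log₂ n₂ − log₂ n₁) = (382 − 241)/(2.8074 − 1) = 78.015 ms/bit.
Intercept: a = 241 − 78.015·log₂(2) = 162.985 ms.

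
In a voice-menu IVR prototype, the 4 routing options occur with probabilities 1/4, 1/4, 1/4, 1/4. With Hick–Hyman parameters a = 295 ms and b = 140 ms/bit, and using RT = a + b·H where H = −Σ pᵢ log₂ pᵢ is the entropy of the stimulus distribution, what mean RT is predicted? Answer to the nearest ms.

575 ms

H = −Σ pᵢ log₂ pᵢ = 0.25·2 + 0.25·2 + 0.25·2 + 0.25·2 = 2.000 bits.
RT = 295 + 140 × 2.000 = 575.00 ms.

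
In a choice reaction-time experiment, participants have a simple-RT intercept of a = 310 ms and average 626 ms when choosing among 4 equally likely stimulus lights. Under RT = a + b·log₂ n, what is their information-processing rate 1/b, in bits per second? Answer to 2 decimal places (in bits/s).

6.33 bits/s

b = (626 − 310)/log₂ 4 = 316/2 = 158.000 ms per bit = 0.15800 s/bit; the reciprocal is 6.329 bits/s.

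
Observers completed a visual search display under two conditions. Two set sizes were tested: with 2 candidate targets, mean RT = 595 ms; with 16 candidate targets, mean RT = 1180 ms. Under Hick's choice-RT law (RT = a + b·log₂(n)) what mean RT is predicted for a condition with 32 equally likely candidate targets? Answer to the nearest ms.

With log₂ n on the abscissa the relation is linear; from the two conditions:
  b = (1180 − 595) / (log₂ 16 − log₂ 2) = 585 / (4 − 1) = 195 ms/bit
  a = 595 − 195 × 1 = 400 ms
Then RT(32) = 400 + 195 × log₂ 32 = 400 + 195 × 5 ≈ 1375.000 ms.

1375 ms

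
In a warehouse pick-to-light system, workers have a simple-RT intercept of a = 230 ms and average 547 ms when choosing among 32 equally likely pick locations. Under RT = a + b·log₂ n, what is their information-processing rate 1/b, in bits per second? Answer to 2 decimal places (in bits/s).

b = (547 − 230)/log₂ 32 = 317/5 = 63.400 ms per bit = 0.06340 s/bit; the reciprocal is 15.773 bits/s.

15.77 bits/s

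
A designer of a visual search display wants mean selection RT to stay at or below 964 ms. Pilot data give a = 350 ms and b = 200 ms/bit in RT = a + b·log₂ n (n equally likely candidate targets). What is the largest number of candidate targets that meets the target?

8

Information budget: (964 − 350)/200 = 3.0700 bits, so n ≤ 2^3.0700 = 8.398 → at most 8.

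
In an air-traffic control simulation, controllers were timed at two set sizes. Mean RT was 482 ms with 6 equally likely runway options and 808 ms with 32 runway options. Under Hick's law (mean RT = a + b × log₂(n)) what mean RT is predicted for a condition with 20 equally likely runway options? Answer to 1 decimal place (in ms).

With log₂ n on the abscissa the relation is linear; from the two conditions:
  b = (808 − 482) / (log₂ 32 − log₂ 6) = 326 / (5 − 2.5850) = 134.988 ms/bit
  a = 482 − 134.988 × 2.5850 = 133.062 ms
Then RT(20) = 133.062 + 134.988 × log₂ 20 = 133.062 + 134.988 × 4.3219 ≈ 716.469 ms.

716.5 ms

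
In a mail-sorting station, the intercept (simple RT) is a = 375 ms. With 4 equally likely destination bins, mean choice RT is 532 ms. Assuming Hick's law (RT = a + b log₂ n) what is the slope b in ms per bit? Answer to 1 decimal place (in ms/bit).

78.5 ms/bit

log₂(4) = 2 bits.
b = (RT − a)/log₂ n = (532 − 375) / 2 = 78.500 ms/bit.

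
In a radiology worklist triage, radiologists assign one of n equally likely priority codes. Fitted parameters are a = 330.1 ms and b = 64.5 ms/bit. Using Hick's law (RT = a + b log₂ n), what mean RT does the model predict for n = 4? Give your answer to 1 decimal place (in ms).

log₂(4) = 2 bits, so RT = 330.1 + 64.5 × 2 ≈ 459.100 ms.

459.1 ms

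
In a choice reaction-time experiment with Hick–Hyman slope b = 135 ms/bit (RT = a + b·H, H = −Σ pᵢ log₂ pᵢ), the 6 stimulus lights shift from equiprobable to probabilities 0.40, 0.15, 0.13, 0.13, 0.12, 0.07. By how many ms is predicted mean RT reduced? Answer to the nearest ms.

33 ms

The RT saving is b·ΔH. Equiprobable H₀ = log₂(6) = 2.5850 bits; with the given probabilities H = 2.3402 bits.
b·(H₀ − H) = 135 × (2.5850 − 2.3402) = 33.04 ms.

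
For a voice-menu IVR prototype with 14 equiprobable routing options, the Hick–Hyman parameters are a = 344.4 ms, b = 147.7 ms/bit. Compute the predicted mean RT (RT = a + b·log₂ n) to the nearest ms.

log₂(14) = 3.8074 bits, so RT = 344.4 + 147.7 × 3.8074 ≈ 906.746 ms.

907 ms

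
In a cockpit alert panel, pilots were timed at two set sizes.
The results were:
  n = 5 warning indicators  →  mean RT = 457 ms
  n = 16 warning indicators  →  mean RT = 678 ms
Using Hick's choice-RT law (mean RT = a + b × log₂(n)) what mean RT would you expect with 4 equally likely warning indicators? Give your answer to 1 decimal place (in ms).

Solve the two-equation system in a and b:
  b = (678 − 457) / (log₂ 16 − log₂ 5) = 221 / (4 − 2.3219) = 131.699 ms/bit
  a = 457 − 131.699 × 2.3219 = 151.205 ms
Then RT(4) = 151.205 + 131.699 × log₂ 4 = 151.205 + 131.699 × 2 ≈ 414.602 ms.

414.6 ms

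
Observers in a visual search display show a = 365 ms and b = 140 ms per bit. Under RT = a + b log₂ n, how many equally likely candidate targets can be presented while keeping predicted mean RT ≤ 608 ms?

Set 365 + 140·log₂ n ≤ 608 → log₂ n ≤ (608 − 365)/140 = 1.7357.
So n ≤ 2^1.7357 = 3.330; the largest integer n is 3.

3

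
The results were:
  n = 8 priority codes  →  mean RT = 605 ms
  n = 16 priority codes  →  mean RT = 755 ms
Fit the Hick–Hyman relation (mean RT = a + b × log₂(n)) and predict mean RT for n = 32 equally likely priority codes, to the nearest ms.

905 ms

With log₂ n on the abscissa the relation is linear; from the two conditions:
  b = (755 − 605) / (log₂ 16 − log₂ 8) = 150 / (4 − 3) = 150 ms/bit
  a = 605 − 150 × 3 = 155 ms
Then RT(32) = 155 + 150 × log₂ 32 = 155 + 150 × 5 ≈ 905.000 ms.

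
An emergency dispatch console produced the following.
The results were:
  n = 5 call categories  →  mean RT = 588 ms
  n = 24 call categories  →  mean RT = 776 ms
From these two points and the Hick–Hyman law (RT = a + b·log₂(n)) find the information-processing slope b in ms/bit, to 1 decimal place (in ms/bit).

83.1 ms/bit

Slope: b = (776 − 588) / (log₂ 24 − log₂ 5) = 188/2.2630 = 83.074 ms/bit.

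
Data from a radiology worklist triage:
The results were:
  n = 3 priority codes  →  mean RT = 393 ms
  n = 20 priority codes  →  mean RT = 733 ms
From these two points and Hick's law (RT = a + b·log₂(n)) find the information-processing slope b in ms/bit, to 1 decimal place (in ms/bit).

124.2 ms/bit

Slope: b = (733 − 393) / (log₂ 20 − log₂ 3) = 340/2.7370 = 124.225 ms/bit.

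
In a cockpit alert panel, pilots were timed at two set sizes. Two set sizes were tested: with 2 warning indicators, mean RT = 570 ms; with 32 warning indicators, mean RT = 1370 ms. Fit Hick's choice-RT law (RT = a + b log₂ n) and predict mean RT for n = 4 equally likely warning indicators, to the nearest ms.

770 ms

RT is linear in log₂ n, so two points fix the line:
  b = (1370 − 570) / (log₂ 32 − log₂ 2) = 800 / (5 − 1) = 200 ms/bit
  a = 570 − 200 × 1 = 370 ms
Then RT(4) = 370 + 200 × log₂ 4 = 370 + 200 × 2 ≈ 770.000 ms.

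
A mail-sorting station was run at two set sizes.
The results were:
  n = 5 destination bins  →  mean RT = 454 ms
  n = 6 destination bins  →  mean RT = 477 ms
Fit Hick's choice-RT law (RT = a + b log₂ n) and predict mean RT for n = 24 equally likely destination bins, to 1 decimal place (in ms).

651.9 ms

Fit slope and intercept:
  b = (477 − 454) / (log₂ 6 − log₂ 5) = 23 / (2.5850 − 2.3219) = 87.441 ms/bit
  a = 454 − 87.441 × 2.3219 = 250.968 ms
Then RT(24) = 250.968 + 87.441 × log₂ 24 = 250.968 + 87.441 × 4.5850 ≈ 651.882 ms.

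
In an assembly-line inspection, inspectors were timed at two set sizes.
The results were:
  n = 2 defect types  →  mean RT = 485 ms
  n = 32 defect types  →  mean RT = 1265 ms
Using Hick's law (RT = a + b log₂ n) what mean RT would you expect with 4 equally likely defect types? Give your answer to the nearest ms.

With log₂ n on the abscissa the relation is linear; from the two conditions:
  b = (1265 − 485) / (log₂ 32 − log₂ 2) = 780 / (5 − 1) = 195 ms/bit
  a = 485 − 195 × 1 = 290 ms
Then RT(4) = 290 + 195 × log₂ 4 = 290 + 195 × 2 ≈ 680.000 ms.

680 ms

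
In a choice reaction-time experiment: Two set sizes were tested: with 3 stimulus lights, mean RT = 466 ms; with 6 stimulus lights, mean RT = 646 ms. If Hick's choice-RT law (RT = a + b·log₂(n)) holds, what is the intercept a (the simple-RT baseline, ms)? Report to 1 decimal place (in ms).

180.7 ms

b = (RT₂ − RT₁)/(log₂ n₂ − log₂ n₁) = (646 − 466)/(2.5850 − 1.5850) = 180.000 ms/bit.
Intercept: a = 466 − 180.000·log₂(3) = 180.707 ms.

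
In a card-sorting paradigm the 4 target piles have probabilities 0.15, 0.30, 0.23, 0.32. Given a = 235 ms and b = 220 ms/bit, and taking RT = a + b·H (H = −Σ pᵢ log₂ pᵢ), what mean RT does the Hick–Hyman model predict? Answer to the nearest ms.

663 ms

Entropy contributions −pᵢ log₂ pᵢ: 0.4105, 0.5211, 0.4877, 0.5260; sum H = 1.9453 bits.
RT = a + bH = 235 + 220·1.9453 = 662.97 ms.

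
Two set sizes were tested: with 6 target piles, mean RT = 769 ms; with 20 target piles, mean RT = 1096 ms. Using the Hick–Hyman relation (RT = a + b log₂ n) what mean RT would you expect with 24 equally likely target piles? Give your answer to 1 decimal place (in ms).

1145.5 ms

Solve the two-equation system in a and b:
  b = (1096 − 769) / (log₂ 20 − log₂ 6) = 327 / (4.3219 − 2.5850) = 188.259 ms/bit
  a = 769 − 188.259 × 2.5850 = 282.357 ms
Then RT(24) = 282.357 + 188.259 × log₂ 24 = 282.357 + 188.259 × 4.5850 ≈ 1145.519 ms.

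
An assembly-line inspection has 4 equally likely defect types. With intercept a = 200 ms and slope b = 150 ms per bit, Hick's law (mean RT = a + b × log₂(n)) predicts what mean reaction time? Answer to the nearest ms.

log₂(4) = 2 bits, so RT = 200 + 150 × 2 ≈ 500.000 ms.

500 ms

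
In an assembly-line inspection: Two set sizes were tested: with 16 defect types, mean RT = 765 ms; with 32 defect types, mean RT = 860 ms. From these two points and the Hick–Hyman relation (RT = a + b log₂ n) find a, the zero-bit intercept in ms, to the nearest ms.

The slope on a log₂ axis is (860 − 765) / (5 − 4) = 95 ms/bit.
a = RT₁ − b·log₂ n₁ = 765 − 95 × 4 = 385.000 ms.

385 ms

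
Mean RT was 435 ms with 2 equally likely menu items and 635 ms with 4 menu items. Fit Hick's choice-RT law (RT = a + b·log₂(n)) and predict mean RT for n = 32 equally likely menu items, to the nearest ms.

1235 ms

Fit slope and intercept:
  b = (635 − 435) / (log₂ 4 − log₂ 2) = 200 / (2 − 1) = 200 ms/bit
  a = 435 − 200 × 1 = 235 ms
Then RT(32) = 235 + 200 × log₂ 32 = 235 + 200 × 5 ≈ 1235.000 ms.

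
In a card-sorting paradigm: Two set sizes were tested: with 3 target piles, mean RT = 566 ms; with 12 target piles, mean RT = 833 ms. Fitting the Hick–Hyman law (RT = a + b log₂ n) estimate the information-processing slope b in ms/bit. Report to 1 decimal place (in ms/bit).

133.5 ms/bit

The slope on a log₂ axis is (833 − 566) / (3.5850 − 1.5850) = 133.500 ms/bit.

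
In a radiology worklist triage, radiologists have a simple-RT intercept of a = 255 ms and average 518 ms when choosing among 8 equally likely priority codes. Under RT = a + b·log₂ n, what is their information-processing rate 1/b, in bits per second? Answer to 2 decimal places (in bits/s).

11.41 bits/s

Choice component = 518 − 255 = 263 ms over log₂(8) = 3 bits.
b = 263 / 3 = 87.667 ms/bit, so 1/b = 11.407 bits/s.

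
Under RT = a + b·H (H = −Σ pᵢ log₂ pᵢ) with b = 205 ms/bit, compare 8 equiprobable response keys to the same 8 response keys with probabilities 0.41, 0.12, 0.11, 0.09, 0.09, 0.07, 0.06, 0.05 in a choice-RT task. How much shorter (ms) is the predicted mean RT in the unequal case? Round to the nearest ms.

82 ms

Equiprobable entropy H₀ = log₂ 8 = 3.0000 bits.
Skewed entropy H = −Σ pᵢ log₂ pᵢ = 2.5982 bits.
ΔRT = b·(H₀ − H) = 205 × 0.4018 = 82.36 ms.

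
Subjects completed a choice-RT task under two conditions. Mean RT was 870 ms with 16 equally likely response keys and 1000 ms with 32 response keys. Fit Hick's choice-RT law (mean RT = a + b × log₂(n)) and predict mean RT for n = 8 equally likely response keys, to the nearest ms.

RT is linear in log₂ n, so two points fix the line:
  b = (1000 − 870) / (log₂ 32 − log₂ 16) = 130 / (5 − 4) = 130 ms/bit
  a = 870 − 130 × 4 = 350 ms
Then RT(8) = 350 + 130 × log₂ 8 = 350 + 130 × 3 ≈ 740.000 ms.

740 ms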